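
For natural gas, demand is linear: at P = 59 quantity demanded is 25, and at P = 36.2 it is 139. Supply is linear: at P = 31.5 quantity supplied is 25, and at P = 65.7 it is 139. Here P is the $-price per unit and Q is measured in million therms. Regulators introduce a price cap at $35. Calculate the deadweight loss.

Demand slope = (36.2 − 59)/(139 − 25) = −0.2, so P = 64 − 0.2Q.
Supply slope = (65.7 − 31.5)/(139 − 25) = 0.3, so P = 24 + 0.3Q.
Competitive equilibrium: 64 − 0.2Q = 24 + 0.3Q → Q* = 80, P* = 48.
At the ceiling P = 35, quantity supplied = (35 − 24)/0.3 = 36.6667.
Willingness to pay at Q' = 36.6667: 64 − 0.2·36.6667 = 56.6667.
ΔQ = 80 − 36.6667 = 43.3333; wedge = 56.6667 − 35 = 21.6667.
DWL = ½ × 43.3333 × 21.6667 = $469.44 million.

$469.44 million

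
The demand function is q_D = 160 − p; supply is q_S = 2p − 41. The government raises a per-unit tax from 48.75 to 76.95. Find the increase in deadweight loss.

In inverse form: demand p = 160 − q, supply p = 20.5 + 0.5q.
Competitive equilibrium: 160 − q = 20.5 + 0.5q → q* = 93, p* = 67.
For a per-unit tax t: Δq = t/1.5, so DWL = ½·t·(t/1.5) = t²/3.
At t = 48.75: DWL = 792.188. At t = 76.95: DWL = 1973.768.
Increase = 1973.768 − 792.188 = 1181.58.

1181.58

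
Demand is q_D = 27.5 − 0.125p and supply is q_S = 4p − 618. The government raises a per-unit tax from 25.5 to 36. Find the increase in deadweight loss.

In inverse form: demand p = 220 − 8q, supply p = 154.5 + 0.25q.
Competitive equilibrium: 220 − 8q = 154.5 + 0.25q → q* = 7.9394, p* = 156.4848.
For a per-unit tax t: Δq = t/8.25, so DWL = ½·t·(t/8.25) = t²/16.5.
At t = 25.5: DWL = 39.409. At t = 36: DWL = 78.545.
Increase = 78.545 − 39.409 = 39.14.

39.14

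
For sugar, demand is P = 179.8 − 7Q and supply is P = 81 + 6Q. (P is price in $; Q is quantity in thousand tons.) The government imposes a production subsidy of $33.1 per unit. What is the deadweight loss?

Competitive equilibrium: 179.8 − 7Q = 81 + 6Q → Q* = 7.6, P* = 126.6.
The subsidy lowers effective supply by 33.1: P = 47.9 + 6Q.
New quantity: 179.8 − 7Q = 47.9 + 6Q → Q' = 10.1462.
Overproduction ΔQ = 10.1462 − 7.6 = 2.5462; wedge = subsidy = 33.1.
The triangle = ½ × 2.5462 × 33.1 = $42.14 thousand.

$42.14 thousand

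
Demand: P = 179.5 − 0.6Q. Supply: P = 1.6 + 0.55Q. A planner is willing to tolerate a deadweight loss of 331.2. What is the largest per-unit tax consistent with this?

Competitive equilibrium: 179.5 − 0.6Q = 1.6 + 0.55Q → Q* = 154.6957, P* = 86.6826.
A tax t gives ΔQ = t/1.15 and wedge t, so DWL = t²/2.3.
t²/2.3 = 331.2 → t² = 761.76 → t = 27.6.

27.6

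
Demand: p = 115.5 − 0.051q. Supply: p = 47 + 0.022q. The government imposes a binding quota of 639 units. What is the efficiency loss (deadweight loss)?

Competitive equilibrium: 115.5 − 0.051q = 47 + 0.022q → q* = 938.3562, p* = 67.6438.
At q = 639: demand price = 115.5 − 0.051·639 = 82.911; supply price = 47 + 0.022·639 = 61.058.
Δq = 938.3562 − 639 = 299.3562; wedge = 82.911 − 61.058 = 21.853.
The triangle = ½ × 299.3562 × 21.853 = 3270.92.

3270.92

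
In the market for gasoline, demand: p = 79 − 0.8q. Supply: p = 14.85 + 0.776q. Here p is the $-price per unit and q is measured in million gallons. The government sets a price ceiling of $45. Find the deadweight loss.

Competitive equilibrium: 79 − 0.8q = 14.85 + 0.776q → q* = 40.7043, p* = 46.4365.
At the ceiling p = 45, quantity supplied = (45 − 14.85)/0.776 = 38.8531.
Willingness to pay at q' = 38.8531: 79 − 0.8·38.8531 = 47.9175.
Δq = 40.7043 − 38.8531 = 1.8512; wedge = 47.9175 − 45 = 2.9175.
The triangle = ½ × 1.8512 × 2.9175 = $2.70 million.

$2.70 million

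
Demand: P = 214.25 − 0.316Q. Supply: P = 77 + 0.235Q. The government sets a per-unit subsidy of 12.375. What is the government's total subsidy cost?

3360.45

Competitive equilibrium: 214.25 − 0.316Q = 77 + 0.235Q → Q* = 249.0926, P* = 135.5368.
The subsidy lowers effective supply by 12.375: P = 64.625 + 0.235Q.
New quantity: 214.25 − 0.316Q = 64.625 + 0.235Q → Q' = 271.5517.
Total subsidy cost = 12.375 × 271.5517 = 3360.45.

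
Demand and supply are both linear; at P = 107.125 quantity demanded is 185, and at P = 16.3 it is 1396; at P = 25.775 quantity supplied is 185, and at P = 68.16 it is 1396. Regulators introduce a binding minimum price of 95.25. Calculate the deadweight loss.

Demand slope = (16.3 − 107.125)/(1396 − 185) = −0.075, so P = 121 − 0.075Q.
Supply slope = (68.16 − 25.775)/(1396 − 185) = 0.035, so P = 19.3 + 0.035Q.
Competitive equilibrium: 121 − 0.075Q = 19.3 + 0.035Q → Q* = 924.5455, P* = 51.6591.
At the floor P = 95.25, quantity demanded = (121 − 95.25)/0.075 = 343.3333.
Sellers' marginal cost at Q' = 343.3333: 19.3 + 0.035·343.3333 = 31.3167.
ΔQ = 924.5455 − 343.3333 = 581.2122; wedge = 95.25 − 31.3167 = 63.9333.
Deadweight loss = ½ × 581.2122 × 63.9333 = 18579.41.

18579.41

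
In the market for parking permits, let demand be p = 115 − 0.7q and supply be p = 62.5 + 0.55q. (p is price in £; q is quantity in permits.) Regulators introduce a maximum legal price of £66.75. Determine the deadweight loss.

Competitive equilibrium: 115 − 0.7q = 62.5 + 0.55q → q* = 42, p* = 85.6.
At the ceiling p = 66.75, quantity supplied = (66.75 − 62.5)/0.55 = 7.7273.
Willingness to pay at q' = 7.7273: 115 − 0.7·7.7273 = 109.5909.
Δq = 42 − 7.7273 = 34.2727; wedge = 109.5909 − 66.75 = 42.8409.
Deadweight loss = ½ × 34.2727 × 42.8409 = £734.14.

£734.14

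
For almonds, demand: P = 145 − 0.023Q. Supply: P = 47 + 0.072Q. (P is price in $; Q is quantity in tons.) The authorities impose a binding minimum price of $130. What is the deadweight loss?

$6837.54

Competitive equilibrium: 145 − 0.023Q = 47 + 0.072Q → Q* = 1031.5789, P* = 121.2737.
At the floor P = 130, quantity demanded = (145 − 130)/0.023 = 652.1739.
Sellers' marginal cost at Q' = 652.1739: 47 + 0.072·652.1739 = 93.9565.
ΔQ = 1031.5789 − 652.1739 = 379.405; wedge = 130 − 93.9565 = 36.0435.
DWL = ½ × 379.405 × 36.0435 = $6837.54.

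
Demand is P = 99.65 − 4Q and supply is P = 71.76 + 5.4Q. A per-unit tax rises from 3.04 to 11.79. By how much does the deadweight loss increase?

6.90

Competitive equilibrium: 99.65 − 4Q = 71.76 + 5.4Q → Q* = 2.967, P* = 87.7819.
For a per-unit tax t: ΔQ = t/9.4, so DWL = ½·t·(t/9.4) = t²/18.8.
At t = 3.04: DWL = 0.492. At t = 11.79: DWL = 7.394.
Increase = 7.394 − 0.492 = 6.90.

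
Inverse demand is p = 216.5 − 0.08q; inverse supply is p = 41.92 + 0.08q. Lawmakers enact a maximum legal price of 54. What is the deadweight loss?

70706.80

Competitive equilibrium: 216.5 − 0.08q = 41.92 + 0.08q → q* = 1091.125, p* = 129.21.
At the ceiling p = 54, quantity supplied = (54 − 41.92)/0.08 = 151.
Willingness to pay at q' = 151: 216.5 − 0.08·151 = 204.42.
Δq = 1091.125 − 151 = 940.125; wedge = 204.42 − 54 = 150.42.
DWL = ½ × 940.125 × 150.42 = 70706.80.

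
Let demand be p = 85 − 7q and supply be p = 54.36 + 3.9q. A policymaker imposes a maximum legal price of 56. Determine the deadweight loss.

31.14

Competitive equilibrium: 85 − 7q = 54.36 + 3.9q → q* = 2.811, p* = 65.3229.
At the ceiling p = 56, quantity supplied = (56 − 54.36)/3.9 = 0.4205.
Willingness to pay at q' = 0.4205: 85 − 7·0.4205 = 82.0565.
Δq = 2.811 − 0.4205 = 2.3905; wedge = 82.0565 − 56 = 26.0565.
Deadweight loss = ½ × 2.3905 × 26.0565 = 31.14.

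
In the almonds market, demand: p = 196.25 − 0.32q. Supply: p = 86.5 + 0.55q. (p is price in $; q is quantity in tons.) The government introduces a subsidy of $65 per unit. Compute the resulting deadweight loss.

Competitive equilibrium: 196.25 − 0.32q = 86.5 + 0.55q → q* = 126.1494, p* = 155.8822.
The subsidy lowers effective supply by 65: p = 21.5 + 0.55q.
New quantity: 196.25 − 0.32q = 21.5 + 0.55q → q' = 200.8621.
Overproduction Δq = 200.8621 − 126.1494 = 74.7127; wedge = subsidy = 65.
Welfare loss = ½ × 74.7127 × 65 = $2428.16.

$2428.16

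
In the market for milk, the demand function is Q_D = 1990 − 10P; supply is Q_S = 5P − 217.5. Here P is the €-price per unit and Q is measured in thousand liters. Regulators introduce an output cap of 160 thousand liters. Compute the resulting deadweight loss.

In inverse form: demand P = 199 − 0.1Q, supply P = 43.5 + 0.2Q.
Competitive equilibrium: 199 − 0.1Q = 43.5 + 0.2Q → Q* = 518.33333, P* = 147.16667.
At Q = 160: demand price = 199 − 0.1·160 = 183; supply price = 43.5 + 0.2·160 = 75.5.
ΔQ = 518.33333 − 160 = 358.33333; wedge = 183 − 75.5 = 107.5.
Deadweight loss = ½ × 358.33333 × 107.5 = €19260.42 thousand.

€19260.42 thousand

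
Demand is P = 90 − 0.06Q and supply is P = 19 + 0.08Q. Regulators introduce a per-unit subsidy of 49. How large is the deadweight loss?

Competitive equilibrium: 90 − 0.06Q = 19 + 0.08Q → Q* = 507.1429, P* = 59.5714.
The subsidy lowers effective supply by 49: P = 0.08Q − 30.
New quantity: 90 − 0.06Q = 0.08Q − 30 → Q' = 857.1429.
Overproduction ΔQ = 857.1429 − 507.1429 = 350; wedge = subsidy = 49.
DWL = ½ × 350 × 49 = 8575.

8575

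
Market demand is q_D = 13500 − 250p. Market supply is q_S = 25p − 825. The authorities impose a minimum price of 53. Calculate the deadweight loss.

1136.36

In inverse form: demand p = 54 − 0.004q, supply p = 33 + 0.04q.
Competitive equilibrium: 54 − 0.004q = 33 + 0.04q → q* = 477.2727, p* = 52.0909.
At the floor p = 53, quantity demanded = (54 − 53)/0.004 = 250.
Sellers' marginal cost at q' = 250: 33 + 0.04·250 = 43.
Δq = 477.2727 − 250 = 227.2727; wedge = 53 − 43 = 10.
Welfare loss = ½ × 227.2727 × 10 = 1136.36.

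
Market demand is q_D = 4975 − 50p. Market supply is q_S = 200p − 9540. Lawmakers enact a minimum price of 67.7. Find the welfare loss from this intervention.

In inverse form: demand p = 99.5 − 0.02q, supply p = 47.7 + 0.005q.
Competitive equilibrium: 99.5 − 0.02q = 47.7 + 0.005q → q* = 2072, p* = 58.06.
At the floor p = 67.7, quantity demanded = (99.5 − 67.7)/0.02 = 1590.
Sellers' marginal cost at q' = 1590: 47.7 + 0.005·1590 = 55.65.
Δq = 2072 − 1590 = 482; wedge = 67.7 − 55.65 = 12.05.
Deadweight loss = ½ × 482 × 12.05 = 2904.05.

2904.05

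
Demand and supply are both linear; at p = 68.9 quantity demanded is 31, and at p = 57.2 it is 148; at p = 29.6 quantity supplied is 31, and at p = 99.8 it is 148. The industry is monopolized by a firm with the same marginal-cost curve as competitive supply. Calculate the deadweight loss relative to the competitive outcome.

41.53

Demand slope = (57.2 − 68.9)/(148 − 31) = −0.1, so p = 72 − 0.1q.
Supply slope = (99.8 − 29.6)/(148 − 31) = 0.6, so p = 11 + 0.6q.
Competitive equilibrium: 72 − 0.1q = 11 + 0.6q → q* = 87.1429, p* = 63.2857.
Marginal revenue: MR = 72 − 0.2q. Set MR = MC: 72 − 0.2q = 11 + 0.6q → q_m = 76.25.
Price p_m = 72 − 0.1·76.25 = 64.375; MC(q_m) = 11 + 0.6·76.25 = 56.75.
Competitive q* = 87.1429, so Δq = 10.8929; wedge = 64.375 − 56.75 = 7.625.
Welfare loss = ½ × 10.8929 × 7.625 = 41.53.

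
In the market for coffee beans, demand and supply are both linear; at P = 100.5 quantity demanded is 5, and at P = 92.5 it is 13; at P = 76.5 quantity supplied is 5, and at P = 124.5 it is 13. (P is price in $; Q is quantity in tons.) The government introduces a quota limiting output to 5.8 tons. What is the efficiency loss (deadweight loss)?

Demand slope = (92.5 − 100.5)/(13 − 5) = −1, so P = 105.5 − Q.
Supply slope = (124.5 − 76.5)/(13 − 5) = 6, so P = 46.5 + 6Q.
Competitive equilibrium: 105.5 − Q = 46.5 + 6Q → Q* = 8.4286, P* = 97.0714.
At Q = 5.8: demand price = 105.5 − 1·5.8 = 99.7; supply price = 46.5 + 6·5.8 = 81.3.
ΔQ = 8.4286 − 5.8 = 2.6286; wedge = 99.7 − 81.3 = 18.4.
The triangle = ½ × 2.6286 × 18.4 = $24.18.

$24.18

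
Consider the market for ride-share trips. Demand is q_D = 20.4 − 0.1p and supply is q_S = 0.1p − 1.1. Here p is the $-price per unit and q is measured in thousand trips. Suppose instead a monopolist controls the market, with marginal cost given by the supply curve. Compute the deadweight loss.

In inverse form: demand p = 204 − 10q, supply p = 11 + 10q.
Competitive equilibrium: 204 − 10q = 11 + 10q → q* = 9.65, p* = 107.5.
Marginal revenue: MR = 204 − 20q. Set MR = MC: 204 − 20q = 11 + 10q → q_m = 6.4333.
Price p_m = 204 − 10·6.4333 = 139.667; MC(q_m) = 11 + 10·6.4333 = 75.333.
Competitive q* = 9.65, so Δq = 3.2167; wedge = 139.667 − 75.333 = 64.334.
The triangle = ½ × 3.2167 × 64.334 = $103.47 thousand.

$103.47 thousand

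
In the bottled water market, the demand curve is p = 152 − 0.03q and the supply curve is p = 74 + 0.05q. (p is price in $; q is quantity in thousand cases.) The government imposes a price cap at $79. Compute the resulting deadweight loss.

$30625 thousand

Competitive equilibrium: 152 − 0.03q = 74 + 0.05q → q* = 975, p* = 122.75.
At the ceiling p = 79, quantity supplied = (79 − 74)/0.05 = 100.
Willingness to pay at q' = 100: 152 − 0.03·100 = 149.
Δq = 975 − 100 = 875; wedge = 149 − 79 = 70.
Welfare loss = ½ × 875 × 70 = $30625 thousand.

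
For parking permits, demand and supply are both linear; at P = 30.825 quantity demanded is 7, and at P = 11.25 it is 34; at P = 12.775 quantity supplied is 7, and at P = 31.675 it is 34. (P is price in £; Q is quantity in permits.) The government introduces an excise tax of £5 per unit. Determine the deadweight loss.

Demand slope = (11.25 − 30.825)/(34 − 7) = −0.725, so P = 35.9 − 0.725Q.
Supply slope = (31.675 − 12.775)/(34 − 7) = 0.7, so P = 7.875 + 0.7Q.
Competitive equilibrium: 35.9 − 0.725Q = 7.875 + 0.7Q → Q* = 19.6667, P* = 21.6417.
With the tax, the buyer price exceeds the seller price by 5: (35.9 − 0.725Q) − (7.875 + 0.7Q) = 5 → Q' = 16.1579.
ΔQ = 19.6667 − 16.1579 = 3.5088; the wedge equals the tax, 5.
Welfare loss = ½ × 3.5088 × 5 = £8.77.

£8.77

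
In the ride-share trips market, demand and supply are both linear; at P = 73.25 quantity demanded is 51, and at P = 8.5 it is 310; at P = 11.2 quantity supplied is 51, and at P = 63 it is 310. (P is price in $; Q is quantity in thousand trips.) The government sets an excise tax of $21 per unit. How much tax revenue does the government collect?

Demand slope = (8.5 − 73.25)/(310 − 51) = −0.25, so P = 86 − 0.25Q.
Supply slope = (63 − 11.2)/(310 − 51) = 0.2, so P = 1 + 0.2Q.
Competitive equilibrium: 86 − 0.25Q = 1 + 0.2Q → Q* = 188.8889, P* = 38.7778.
With the tax, the buyer price exceeds the seller price by 21: (86 − 0.25Q) − (1 + 0.2Q) = 21 → Q' = 142.2222.
Tax revenue = 21 × 142.2222 = $2986.67 thousand.

$2986.67 thousand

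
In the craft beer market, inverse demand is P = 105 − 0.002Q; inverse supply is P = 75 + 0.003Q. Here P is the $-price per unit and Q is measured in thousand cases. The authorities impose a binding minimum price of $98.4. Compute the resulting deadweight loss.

$18225 thousand

Competitive equilibrium: 105 − 0.002Q = 75 + 0.003Q → Q* = 6000, P* = 93.
At the floor P = 98.4, quantity demanded = (105 − 98.4)/0.002 = 3300.
Sellers' marginal cost at Q' = 3300: 75 + 0.003·3300 = 84.9.
ΔQ = 6000 − 3300 = 2700; wedge = 98.4 − 84.9 = 13.5.
Deadweight loss = ½ × 2700 × 13.5 = $18225 thousand.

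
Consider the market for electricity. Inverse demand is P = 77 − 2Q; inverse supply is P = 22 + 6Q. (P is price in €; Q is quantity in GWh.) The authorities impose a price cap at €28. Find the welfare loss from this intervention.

€138.06

Competitive equilibrium: 77 − 2Q = 22 + 6Q → Q* = 6.875, P* = 63.25.
At the ceiling P = 28, quantity supplied = (28 − 22)/6 = 1.
Willingness to pay at Q' = 1: 77 − 2·1 = 75.
ΔQ = 6.875 − 1 = 5.875; wedge = 75 − 28 = 47.
DWL = ½ × 5.875 × 47 = €138.06.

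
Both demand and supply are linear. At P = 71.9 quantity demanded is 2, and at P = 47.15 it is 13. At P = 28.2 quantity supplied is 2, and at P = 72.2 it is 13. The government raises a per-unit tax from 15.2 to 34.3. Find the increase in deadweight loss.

Demand slope = (47.15 − 71.9)/(13 − 2) = −2.25, so P = 76.4 − 2.25Q.
Supply slope = (72.2 − 28.2)/(13 − 2) = 4, so P = 20.2 + 4Q.
Competitive equilibrium: 76.4 − 2.25Q = 20.2 + 4Q → Q* = 8.992, P* = 56.168.
For a per-unit tax t: ΔQ = t/6.25, so DWL = ½·t·(t/6.25) = t²/12.5.
At t = 15.2: DWL = 18.483. At t = 34.3: DWL = 94.119.
Increase = 94.119 − 18.483 = 75.636.

75.636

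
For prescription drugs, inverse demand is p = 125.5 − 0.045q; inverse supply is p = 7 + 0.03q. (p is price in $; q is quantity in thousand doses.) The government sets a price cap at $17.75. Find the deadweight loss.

Competitive equilibrium: 125.5 − 0.045q = 7 + 0.03q → q* = 1580, p* = 54.4.
At the ceiling p = 17.75, quantity supplied = (17.75 − 7)/0.03 = 358.33333.
Willingness to pay at q' = 358.33333: 125.5 − 0.045·358.33333 = 109.375.
Δq = 1580 − 358.33333 = 1221.66667; wedge = 109.375 − 17.75 = 91.625.
DWL = ½ × 1221.66667 × 91.625 = $55967.60 thousand.

$55967.60 thousand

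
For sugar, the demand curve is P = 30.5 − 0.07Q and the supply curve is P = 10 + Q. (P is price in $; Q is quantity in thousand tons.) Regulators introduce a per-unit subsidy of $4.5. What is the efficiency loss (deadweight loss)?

Competitive equilibrium: 30.5 − 0.07Q = 10 + Q → Q* = 19.1589, P* = 29.1589.
The subsidy lowers effective supply by 4.5: P = 5.5 + Q.
New quantity: 30.5 − 0.07Q = 5.5 + Q → Q' = 23.3645.
Overproduction ΔQ = 23.3645 − 19.1589 = 4.2056; wedge = subsidy = 4.5.
Welfare loss = ½ × 4.2056 × 4.5 = $9.46 thousand.

$9.46 thousand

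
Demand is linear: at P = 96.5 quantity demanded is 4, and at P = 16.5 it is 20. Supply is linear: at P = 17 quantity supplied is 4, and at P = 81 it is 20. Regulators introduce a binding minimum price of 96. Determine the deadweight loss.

Demand slope = (16.5 − 96.5)/(20 − 4) = −5, so P = 116.5 − 5Q.
Supply slope = (81 − 17)/(20 − 4) = 4, so P = 1 + 4Q.
Competitive equilibrium: 116.5 − 5Q = 1 + 4Q → Q* = 12.8333, P* = 52.3333.
At the floor P = 96, quantity demanded = (116.5 − 96)/5 = 4.1.
Sellers' marginal cost at Q' = 4.1: 1 + 4·4.1 = 17.4.
ΔQ = 12.8333 − 4.1 = 8.7333; wedge = 96 − 17.4 = 78.6.
DWL = ½ × 8.7333 × 78.6 = 343.22.

343.22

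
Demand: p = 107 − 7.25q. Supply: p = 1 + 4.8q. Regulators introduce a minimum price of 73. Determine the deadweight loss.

Competitive equilibrium: 107 − 7.25q = 1 + 4.8q → q* = 8.7967, p* = 43.2241.
At the floor p = 73, quantity demanded = (107 − 73)/7.25 = 4.6897.
Sellers' marginal cost at q' = 4.6897: 1 + 4.8·4.6897 = 23.5106.
Δq = 8.7967 − 4.6897 = 4.107; wedge = 73 − 23.5106 = 49.4894.
DWL = ½ × 4.107 × 49.4894 = 101.63.

101.63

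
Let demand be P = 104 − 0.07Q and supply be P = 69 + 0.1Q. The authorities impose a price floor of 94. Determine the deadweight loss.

Competitive equilibrium: 104 − 0.07Q = 69 + 0.1Q → Q* = 205.8824, P* = 89.5882.
At the floor P = 94, quantity demanded = (104 − 94)/0.07 = 142.8571.
Sellers' marginal cost at Q' = 142.8571: 69 + 0.1·142.8571 = 83.2857.
ΔQ = 205.8824 − 142.8571 = 63.0253; wedge = 94 − 83.2857 = 10.7143.
DWL = ½ × 63.0253 × 10.7143 = 337.64.

337.64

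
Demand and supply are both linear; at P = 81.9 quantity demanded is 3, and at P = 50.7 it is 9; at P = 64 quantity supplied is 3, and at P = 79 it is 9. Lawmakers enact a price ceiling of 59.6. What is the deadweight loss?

Demand slope = (50.7 − 81.9)/(9 − 3) = −5.2, so P = 97.5 − 5.2Q.
Supply slope = (79 − 64)/(9 − 3) = 2.5, so P = 56.5 + 2.5Q.
Competitive equilibrium: 97.5 − 5.2Q = 56.5 + 2.5Q → Q* = 5.3247, P* = 69.8117.
At the ceiling P = 59.6, quantity supplied = (59.6 − 56.5)/2.5 = 1.24.
Willingness to pay at Q' = 1.24: 97.5 − 5.2·1.24 = 91.052.
ΔQ = 5.3247 − 1.24 = 4.0847; wedge = 91.052 − 59.6 = 31.452.
Deadweight loss = ½ × 4.0847 × 31.452 = 64.24.

64.24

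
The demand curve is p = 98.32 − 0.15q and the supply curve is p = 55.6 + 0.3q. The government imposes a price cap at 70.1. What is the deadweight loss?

Competitive equilibrium: 98.32 − 0.15q = 55.6 + 0.3q → q* = 94.9333, p* = 84.08.
At the ceiling p = 70.1, quantity supplied = (70.1 − 55.6)/0.3 = 48.3333.
Willingness to pay at q' = 48.3333: 98.32 − 0.15·48.3333 = 91.07.
Δq = 94.9333 − 48.3333 = 46.6; wedge = 91.07 − 70.1 = 20.97.
Welfare loss = ½ × 46.6 × 20.97 = 488.601.

488.601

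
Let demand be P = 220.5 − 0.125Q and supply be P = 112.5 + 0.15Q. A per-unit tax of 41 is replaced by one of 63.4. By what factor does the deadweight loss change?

2.391

Competitive equilibrium: 220.5 − 0.125Q = 112.5 + 0.15Q → Q* = 392.7273, P* = 171.4091.
For a per-unit tax t: ΔQ = t/0.275, so DWL = ½·t·(t/0.275) = t²/0.55.
At t = 41: DWL = 3056.364. At t = 63.4: DWL = 7308.291.
Ratio = (63.4/41)² = 2.391.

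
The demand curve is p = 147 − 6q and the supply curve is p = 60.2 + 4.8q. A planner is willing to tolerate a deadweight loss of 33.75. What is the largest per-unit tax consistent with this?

Competitive equilibrium: 147 − 6q = 60.2 + 4.8q → q* = 8.037, p* = 98.7778.
A tax t gives Δq = t/10.8 and wedge t, so DWL = t²/21.6.
t²/21.6 = 33.75 → t² = 729 → t = 27.

27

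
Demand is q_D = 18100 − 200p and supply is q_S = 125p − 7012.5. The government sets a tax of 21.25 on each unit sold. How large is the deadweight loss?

In inverse form: demand p = 90.5 − 0.005q, supply p = 56.1 + 0.008q.
Competitive equilibrium: 90.5 − 0.005q = 56.1 + 0.008q → q* = 2646.1538, p* = 77.2692.
With the tax, the buyer price exceeds the seller price by 21.25: (90.5 − 0.005q) − (56.1 + 0.008q) = 21.25 → q' = 1011.5385.
Δq = 2646.1538 − 1011.5385 = 1634.6153; the wedge equals the tax, 21.25.
Deadweight loss = ½ × 1634.6153 × 21.25 = 17367.79.

17367.79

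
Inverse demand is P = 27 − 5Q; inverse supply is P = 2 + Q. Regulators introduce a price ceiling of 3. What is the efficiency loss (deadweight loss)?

Competitive equilibrium: 27 − 5Q = 2 + Q → Q* = 4.1667, P* = 6.1667.
At the ceiling P = 3, quantity supplied = (3 − 2)/1 = 1.
Willingness to pay at Q' = 1: 27 − 5·1 = 22.
ΔQ = 4.1667 − 1 = 3.1667; wedge = 22 − 3 = 19.
The triangle = ½ × 3.1667 × 19 = 30.08.

30.08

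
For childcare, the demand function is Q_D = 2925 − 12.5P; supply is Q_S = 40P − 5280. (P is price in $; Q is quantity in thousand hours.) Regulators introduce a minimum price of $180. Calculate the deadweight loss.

In inverse form: demand P = 234 − 0.08Q, supply P = 132 + 0.025Q.
Competitive equilibrium: 234 − 0.08Q = 132 + 0.025Q → Q* = 971.4286, P* = 156.2857.
At the floor P = 180, quantity demanded = (234 − 180)/0.08 = 675.
Sellers' marginal cost at Q' = 675: 132 + 0.025·675 = 148.875.
ΔQ = 971.4286 − 675 = 296.4286; wedge = 180 − 148.875 = 31.125.
Welfare loss = ½ × 296.4286 × 31.125 = $4613.17 thousand.

$4613.17 thousand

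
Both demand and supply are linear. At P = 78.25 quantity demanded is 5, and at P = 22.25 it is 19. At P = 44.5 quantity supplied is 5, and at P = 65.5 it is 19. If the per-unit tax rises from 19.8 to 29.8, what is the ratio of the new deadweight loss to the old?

2.265

Demand slope = (22.25 − 78.25)/(19 − 5) = −4, so P = 98.25 − 4Q.
Supply slope = (65.5 − 44.5)/(19 − 5) = 1.5, so P = 37 + 1.5Q.
Competitive equilibrium: 98.25 − 4Q = 37 + 1.5Q → Q* = 11.1364, P* = 53.7045.
For a per-unit tax t: ΔQ = t/5.5, so DWL = ½·t·(t/5.5) = t²/11.
At t = 19.8: DWL = 35.64. At t = 29.8: DWL = 80.731.
Ratio = (29.8/19.8)² = 2.265.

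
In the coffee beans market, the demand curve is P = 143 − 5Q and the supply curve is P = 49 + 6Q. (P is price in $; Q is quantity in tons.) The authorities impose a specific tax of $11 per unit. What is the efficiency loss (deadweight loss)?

Competitive equilibrium: 143 − 5Q = 49 + 6Q → Q* = 8.5455, P* = 100.2727.
With the tax, the buyer price exceeds the seller price by 11: (143 − 5Q) − (49 + 6Q) = 11 → Q' = 7.5455.
ΔQ = 8.5455 − 7.5455 = 1; the wedge equals the tax, 11.
Deadweight loss = ½ × 1 × 11 = $5.50.

$5.50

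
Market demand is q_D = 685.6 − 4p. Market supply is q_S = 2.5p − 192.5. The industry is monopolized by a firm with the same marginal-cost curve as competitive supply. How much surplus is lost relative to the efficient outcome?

In inverse form: demand p = 171.4 − 0.25q, supply p = 77 + 0.4q.
Competitive equilibrium: 171.4 − 0.25q = 77 + 0.4q → q* = 145.2308, p* = 135.0923.
Marginal revenue: MR = 171.4 − 0.5q. Set MR = MC: 171.4 − 0.5q = 77 + 0.4q → q_m = 104.8889.
Price p_m = 171.4 − 0.25·104.8889 = 145.1778; MC(q_m) = 77 + 0.4·104.8889 = 118.9556.
Competitive q* = 145.2308, so Δq = 40.3419; wedge = 145.1778 − 118.9556 = 26.2222.
Welfare loss = ½ × 40.3419 × 26.2222 = 528.93.

528.93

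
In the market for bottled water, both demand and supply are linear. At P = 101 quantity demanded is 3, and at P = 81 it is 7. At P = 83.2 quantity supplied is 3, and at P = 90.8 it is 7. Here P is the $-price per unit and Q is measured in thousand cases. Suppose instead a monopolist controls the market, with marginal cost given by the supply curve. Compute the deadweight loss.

$18.96 thousand

Demand slope = (81 − 101)/(7 − 3) = −5, so P = 116 − 5Q.
Supply slope = (90.8 − 83.2)/(7 − 3) = 1.9, so P = 77.5 + 1.9Q.
Competitive equilibrium: 116 − 5Q = 77.5 + 1.9Q → Q* = 5.5797, P* = 88.1014.
Marginal revenue: MR = 116 − 10Q. Set MR = MC: 116 − 10Q = 77.5 + 1.9Q → Q_m = 3.2353.
Price P_m = 116 − 5·3.2353 = 99.8235; MC(Q_m) = 77.5 + 1.9·3.2353 = 83.6471.
Competitive Q* = 5.5797, so ΔQ = 2.3444; wedge = 99.8235 − 83.6471 = 16.1764.
The triangle = ½ × 2.3444 × 16.1764 = $18.96 thousand.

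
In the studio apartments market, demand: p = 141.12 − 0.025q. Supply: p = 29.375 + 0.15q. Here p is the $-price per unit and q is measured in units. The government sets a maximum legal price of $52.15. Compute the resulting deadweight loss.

Competitive equilibrium: 141.12 − 0.025q = 29.375 + 0.15q → q* = 638.54286, p* = 125.15643.
At the ceiling p = 52.15, quantity supplied = (52.15 − 29.375)/0.15 = 151.83333.
Willingness to pay at q' = 151.83333: 141.12 − 0.025·151.83333 = 137.32417.
Δq = 638.54286 − 151.83333 = 486.70953; wedge = 137.32417 − 52.15 = 85.17417.
DWL = ½ × 486.70953 × 85.17417 = $20727.54.

$20727.54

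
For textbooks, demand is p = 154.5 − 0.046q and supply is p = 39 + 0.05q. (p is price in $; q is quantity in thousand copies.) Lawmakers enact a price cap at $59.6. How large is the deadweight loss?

$30042.18 thousand

Competitive equilibrium: 154.5 − 0.046q = 39 + 0.05q → q* = 1203.125, p* = 99.1563.
At the ceiling p = 59.6, quantity supplied = (59.6 − 39)/0.05 = 412.
Willingness to pay at q' = 412: 154.5 − 0.046·412 = 135.548.
Δq = 1203.125 − 412 = 791.125; wedge = 135.548 − 59.6 = 75.948.
The triangle = ½ × 791.125 × 75.948 = $30042.18 thousand.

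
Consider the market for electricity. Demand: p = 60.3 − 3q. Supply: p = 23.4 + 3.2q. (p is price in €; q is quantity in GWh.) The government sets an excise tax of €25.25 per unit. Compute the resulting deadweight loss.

Competitive equilibrium: 60.3 − 3q = 23.4 + 3.2q → q* = 5.9516, p* = 42.4452.
With the tax, the buyer price exceeds the seller price by 25.25: (60.3 − 3q) − (23.4 + 3.2q) = 25.25 → q' = 1.879.
Δq = 5.9516 − 1.879 = 4.0726; the wedge equals the tax, 25.25.
Welfare loss = ½ × 4.0726 × 25.25 = €51.42.

€51.42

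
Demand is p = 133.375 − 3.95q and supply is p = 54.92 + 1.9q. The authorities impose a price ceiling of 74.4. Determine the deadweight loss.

29.18

Competitive equilibrium: 133.375 − 3.95q = 54.92 + 1.9q → q* = 13.4111, p* = 80.4011.
At the ceiling p = 74.4, quantity supplied = (74.4 − 54.92)/1.9 = 10.2526.
Willingness to pay at q' = 10.2526: 133.375 − 3.95·10.2526 = 92.8772.
Δq = 13.4111 − 10.2526 = 3.1585; wedge = 92.8772 − 74.4 = 18.4772.
Deadweight loss = ½ × 3.1585 × 18.4772 = 29.18.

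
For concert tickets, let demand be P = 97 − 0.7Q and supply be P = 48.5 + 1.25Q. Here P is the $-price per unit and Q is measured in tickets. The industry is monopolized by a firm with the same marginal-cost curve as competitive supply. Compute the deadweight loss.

Competitive equilibrium: 97 − 0.7Q = 48.5 + 1.25Q → Q* = 24.8718, P* = 79.5897.
Marginal revenue: MR = 97 − 1.4Q. Set MR = MC: 97 − 1.4Q = 48.5 + 1.25Q → Q_m = 18.3019.
Price P_m = 97 − 0.7·18.3019 = 84.1887; MC(Q_m) = 48.5 + 1.25·18.3019 = 71.3774.
Competitive Q* = 24.8718, so ΔQ = 6.5699; wedge = 84.1887 − 71.3774 = 12.8113.
Deadweight loss = ½ × 6.5699 × 12.8113 = $42.08.

$42.08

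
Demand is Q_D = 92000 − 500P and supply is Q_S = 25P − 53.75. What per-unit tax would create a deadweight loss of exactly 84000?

84

In inverse form: demand P = 184 − 0.002Q, supply P = 2.15 + 0.04Q.
Competitive equilibrium: 184 − 0.002Q = 2.15 + 0.04Q → Q* = 4329.7619, P* = 175.3405.
A tax t gives ΔQ = t/0.042 and wedge t, so DWL = t²/0.084.
t²/0.084 = 84000 → t² = 7056 → t = 84.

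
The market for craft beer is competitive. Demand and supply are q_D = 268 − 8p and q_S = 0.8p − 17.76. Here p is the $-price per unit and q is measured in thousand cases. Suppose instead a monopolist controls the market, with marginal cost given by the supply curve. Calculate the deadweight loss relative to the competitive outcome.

In inverse form: demand p = 33.5 − 0.125q, supply p = 22.2 + 1.25q.
Competitive equilibrium: 33.5 − 0.125q = 22.2 + 1.25q → q* = 8.2182, p* = 32.4727.
Marginal revenue: MR = 33.5 − 0.25q. Set MR = MC: 33.5 − 0.25q = 22.2 + 1.25q → q_m = 7.5333.
Price p_m = 33.5 − 0.125·7.5333 = 32.5583; MC(q_m) = 22.2 + 1.25·7.5333 = 31.6166.
Competitive q* = 8.2182, so Δq = 0.6849; wedge = 32.5583 − 31.6166 = 0.9417.
Deadweight loss = ½ × 0.6849 × 0.9417 = $0.32 thousand.

$0.32 thousand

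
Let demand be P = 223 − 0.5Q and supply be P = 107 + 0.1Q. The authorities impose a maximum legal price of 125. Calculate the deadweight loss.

53.33

Competitive equilibrium: 223 − 0.5Q = 107 + 0.1Q → Q* = 193.3333, P* = 126.3333.
At the ceiling P = 125, quantity supplied = (125 − 107)/0.1 = 180.
Willingness to pay at Q' = 180: 223 − 0.5·180 = 133.
ΔQ = 193.3333 − 180 = 13.3333; wedge = 133 − 125 = 8.
The triangle = ½ × 13.3333 × 8 = 53.33.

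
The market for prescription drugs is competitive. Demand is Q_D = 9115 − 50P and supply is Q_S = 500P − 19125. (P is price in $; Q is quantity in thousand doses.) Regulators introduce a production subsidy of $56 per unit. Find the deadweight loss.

In inverse form: demand P = 182.3 − 0.02Q, supply P = 38.25 + 0.002Q.
Competitive equilibrium: 182.3 − 0.02Q = 38.25 + 0.002Q → Q* = 6547.7273, P* = 51.3455.
The subsidy lowers effective supply by 56: P = 0.002Q − 17.75.
New quantity: 182.3 − 0.02Q = 0.002Q − 17.75 → Q' = 9093.1818.
Overproduction ΔQ = 9093.1818 − 6547.7273 = 2545.4545; wedge = subsidy = 56.
DWL = ½ × 2545.4545 × 56 = $71272.73 thousand.

$71272.73 thousand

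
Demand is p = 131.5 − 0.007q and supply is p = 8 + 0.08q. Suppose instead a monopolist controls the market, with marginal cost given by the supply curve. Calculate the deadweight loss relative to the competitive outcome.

486.10

Competitive equilibrium: 131.5 − 0.007q = 8 + 0.08q → q* = 1419.5402, p* = 121.5632.
Marginal revenue: MR = 131.5 − 0.014q. Set MR = MC: 131.5 − 0.014q = 8 + 0.08q → q_m = 1313.8298.
Price p_m = 131.5 − 0.007·1313.8298 = 122.3032; MC(q_m) = 8 + 0.08·1313.8298 = 113.1064.
Competitive q* = 1419.5402, so Δq = 105.7104; wedge = 122.3032 − 113.1064 = 9.1968.
Deadweight loss = ½ × 105.7104 × 9.1968 = 486.10.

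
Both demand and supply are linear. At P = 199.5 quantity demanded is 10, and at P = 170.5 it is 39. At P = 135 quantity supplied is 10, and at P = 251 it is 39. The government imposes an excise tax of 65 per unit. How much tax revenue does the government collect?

643.50

Demand slope = (170.5 − 199.5)/(39 − 10) = −1, so P = 209.5 − Q.
Supply slope = (251 − 135)/(39 − 10) = 4, so P = 95 + 4Q.
Competitive equilibrium: 209.5 − Q = 95 + 4Q → Q* = 22.9, P* = 186.6.
With the tax, the buyer price exceeds the seller price by 65: (209.5 − Q) − (95 + 4Q) = 65 → Q' = 9.9.
Tax revenue = 65 × 9.9 = 643.50.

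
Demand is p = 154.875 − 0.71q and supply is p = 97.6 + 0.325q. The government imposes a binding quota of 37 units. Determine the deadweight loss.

174.03

Competitive equilibrium: 154.875 − 0.71q = 97.6 + 0.325q → q* = 55.3382, p* = 115.5849.
At q = 37: demand price = 154.875 − 0.71·37 = 128.605; supply price = 97.6 + 0.325·37 = 109.625.
Δq = 55.3382 − 37 = 18.3382; wedge = 128.605 − 109.625 = 18.98.
Welfare loss = ½ × 18.3382 × 18.98 = 174.03.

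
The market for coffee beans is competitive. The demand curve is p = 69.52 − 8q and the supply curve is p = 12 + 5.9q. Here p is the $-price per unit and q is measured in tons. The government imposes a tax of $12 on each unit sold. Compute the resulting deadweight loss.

$5.18

Competitive equilibrium: 69.52 − 8q = 12 + 5.9q → q* = 4.1381, p* = 36.415.
With the tax, the buyer price exceeds the seller price by 12: (69.52 − 8q) − (12 + 5.9q) = 12 → q' = 3.2748.
Δq = 4.1381 − 3.2748 = 0.8633; the wedge equals the tax, 12.
Welfare loss = ½ × 0.8633 × 12 = $5.18.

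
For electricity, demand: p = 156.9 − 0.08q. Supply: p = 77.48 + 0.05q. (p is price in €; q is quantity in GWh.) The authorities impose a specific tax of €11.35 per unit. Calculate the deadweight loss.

Competitive equilibrium: 156.9 − 0.08q = 77.48 + 0.05q → q* = 610.9231, p* = 108.0262.
With the tax, the buyer price exceeds the seller price by 11.35: (156.9 − 0.08q) − (77.48 + 0.05q) = 11.35 → q' = 523.6154.
Δq = 610.9231 − 523.6154 = 87.3077; the wedge equals the tax, 11.35.
Deadweight loss = ½ × 87.3077 × 11.35 = €495.47.

€495.47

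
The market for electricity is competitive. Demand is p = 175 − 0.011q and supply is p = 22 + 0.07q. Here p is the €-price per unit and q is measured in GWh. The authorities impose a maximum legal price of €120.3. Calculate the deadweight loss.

€9511.03

Competitive equilibrium: 175 − 0.011q = 22 + 0.07q → q* = 1888.88889, p* = 154.22222.
At the ceiling p = 120.3, quantity supplied = (120.3 − 22)/0.07 = 1404.28571.
Willingness to pay at q' = 1404.28571: 175 − 0.011·1404.28571 = 159.55286.
Δq = 1888.88889 − 1404.28571 = 484.60318; wedge = 159.55286 − 120.3 = 39.25286.
Welfare loss = ½ × 484.60318 × 39.25286 = €9511.03.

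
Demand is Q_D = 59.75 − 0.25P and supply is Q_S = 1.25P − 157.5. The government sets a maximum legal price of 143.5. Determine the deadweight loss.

6.67

In inverse form: demand P = 239 − 4Q, supply P = 126 + 0.8Q.
Competitive equilibrium: 239 − 4Q = 126 + 0.8Q → Q* = 23.5417, P* = 144.8333.
At the ceiling P = 143.5, quantity supplied = (143.5 − 126)/0.8 = 21.875.
Willingness to pay at Q' = 21.875: 239 − 4·21.875 = 151.5.
ΔQ = 23.5417 − 21.875 = 1.6667; wedge = 151.5 − 143.5 = 8.
The triangle = ½ × 1.6667 × 8 = 6.67.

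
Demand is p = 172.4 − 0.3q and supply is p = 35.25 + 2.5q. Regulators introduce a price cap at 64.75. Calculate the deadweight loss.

1935.52

Competitive equilibrium: 172.4 − 0.3q = 35.25 + 2.5q → q* = 48.98214, p* = 157.70536.
At the ceiling p = 64.75, quantity supplied = (64.75 − 35.25)/2.5 = 11.8.
Willingness to pay at q' = 11.8: 172.4 − 0.3·11.8 = 168.86.
Δq = 48.98214 − 11.8 = 37.18214; wedge = 168.86 − 64.75 = 104.11.
The triangle = ½ × 37.18214 × 104.11 = 1935.52.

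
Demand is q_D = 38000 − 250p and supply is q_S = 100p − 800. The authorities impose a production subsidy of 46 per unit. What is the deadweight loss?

75571.43

In inverse form: demand p = 152 − 0.004q, supply p = 8 + 0.01q.
Competitive equilibrium: 152 − 0.004q = 8 + 0.01q → q* = 10285.7143, p* = 110.8571.
The subsidy lowers effective supply by 46: p = 0.01q − 38.
New quantity: 152 − 0.004q = 0.01q − 38 → q' = 13571.4286.
Overproduction Δq = 13571.4286 − 10285.7143 = 3285.7143; wedge = subsidy = 46.
The triangle = ½ × 3285.7143 × 46 = 75571.43.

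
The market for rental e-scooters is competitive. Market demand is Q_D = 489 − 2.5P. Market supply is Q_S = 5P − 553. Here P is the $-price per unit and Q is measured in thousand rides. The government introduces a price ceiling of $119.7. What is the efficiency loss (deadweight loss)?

$2774.41 thousand

In inverse form: demand P = 195.6 − 0.4Q, supply P = 110.6 + 0.2Q.
Competitive equilibrium: 195.6 − 0.4Q = 110.6 + 0.2Q → Q* = 141.6667, P* = 138.9333.
At the ceiling P = 119.7, quantity supplied = (119.7 − 110.6)/0.2 = 45.5.
Willingness to pay at Q' = 45.5: 195.6 − 0.4·45.5 = 177.4.
ΔQ = 141.6667 − 45.5 = 96.1667; wedge = 177.4 − 119.7 = 57.7.
DWL = ½ × 96.1667 × 57.7 = $2774.41 thousand.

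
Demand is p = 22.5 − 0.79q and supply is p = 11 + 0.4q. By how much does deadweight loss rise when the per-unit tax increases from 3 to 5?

6.72

Competitive equilibrium: 22.5 − 0.79q = 11 + 0.4q → q* = 9.6639, p* = 14.8655.
For a per-unit tax t: Δq = t/1.19, so DWL = ½·t·(t/1.19) = t²/2.38.
At t = 3: DWL = 3.782. At t = 5: DWL = 10.504.
Increase = 10.504 − 3.782 = 6.72.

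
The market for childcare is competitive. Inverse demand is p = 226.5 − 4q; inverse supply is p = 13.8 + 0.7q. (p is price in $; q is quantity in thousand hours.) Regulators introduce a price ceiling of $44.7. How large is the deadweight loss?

Competitive equilibrium: 226.5 − 4q = 13.8 + 0.7q → q* = 45.2553, p* = 45.4787.
At the ceiling p = 44.7, quantity supplied = (44.7 − 13.8)/0.7 = 44.1429.
Willingness to pay at q' = 44.1429: 226.5 − 4·44.1429 = 49.9284.
Δq = 45.2553 − 44.1429 = 1.1124; wedge = 49.9284 − 44.7 = 5.2284.
DWL = ½ × 1.1124 × 5.2284 = $2.91 thousand.

$2.91 thousand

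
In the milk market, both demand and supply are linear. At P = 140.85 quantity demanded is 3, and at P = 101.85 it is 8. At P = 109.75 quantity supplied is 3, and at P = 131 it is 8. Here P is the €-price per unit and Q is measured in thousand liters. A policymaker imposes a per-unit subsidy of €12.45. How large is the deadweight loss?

Demand slope = (101.85 − 140.85)/(8 − 3) = −7.8, so P = 164.25 − 7.8Q.
Supply slope = (131 − 109.75)/(8 − 3) = 4.25, so P = 97 + 4.25Q.
Competitive equilibrium: 164.25 − 7.8Q = 97 + 4.25Q → Q* = 5.5809, P* = 120.7189.
The subsidy lowers effective supply by 12.45: P = 84.55 + 4.25Q.
New quantity: 164.25 − 7.8Q = 84.55 + 4.25Q → Q' = 6.6141.
Overproduction ΔQ = 6.6141 − 5.5809 = 1.0332; wedge = subsidy = 12.45.
DWL = ½ × 1.0332 × 12.45 = €6.43 thousand.

€6.43 thousand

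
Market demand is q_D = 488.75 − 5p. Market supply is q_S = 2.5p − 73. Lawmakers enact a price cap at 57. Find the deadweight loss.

In inverse form: demand p = 97.75 − 0.2q, supply p = 29.2 + 0.4q.
Competitive equilibrium: 97.75 − 0.2q = 29.2 + 0.4q → q* = 114.25, p* = 74.9.
At the ceiling p = 57, quantity supplied = (57 − 29.2)/0.4 = 69.5.
Willingness to pay at q' = 69.5: 97.75 − 0.2·69.5 = 83.85.
Δq = 114.25 − 69.5 = 44.75; wedge = 83.85 − 57 = 26.85.
Deadweight loss = ½ × 44.75 × 26.85 = 600.77.

600.77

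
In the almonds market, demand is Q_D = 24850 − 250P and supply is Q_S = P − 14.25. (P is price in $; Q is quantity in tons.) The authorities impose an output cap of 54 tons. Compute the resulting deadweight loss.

In inverse form: demand P = 99.4 − 0.004Q, supply P = 14.25 + Q.
Competitive equilibrium: 99.4 − 0.004Q = 14.25 + Q → Q* = 84.8108, P* = 99.0608.
At Q = 54: demand price = 99.4 − 0.004·54 = 99.184; supply price = 14.25 + 1·54 = 68.25.
ΔQ = 84.8108 − 54 = 30.8108; wedge = 99.184 − 68.25 = 30.934.
Deadweight loss = ½ × 30.8108 × 30.934 = $476.55.

$476.55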